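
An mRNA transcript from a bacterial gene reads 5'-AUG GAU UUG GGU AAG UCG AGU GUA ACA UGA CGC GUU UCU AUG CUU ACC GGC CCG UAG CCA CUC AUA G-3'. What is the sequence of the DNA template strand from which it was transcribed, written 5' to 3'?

5'-CTATGAGTGGCTACGGGCCGGTAAGCATAGAAACGCGTCATGTTACACTCGACTTACCCAAATCCAT-3'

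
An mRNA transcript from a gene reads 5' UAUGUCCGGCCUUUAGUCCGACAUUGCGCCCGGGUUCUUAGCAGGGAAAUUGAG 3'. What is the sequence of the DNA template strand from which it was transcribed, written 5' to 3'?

5'-CTCAATTTCCCTGCTAAGAACCCGGGCGCAATGTCGGACTAAAGGCCGGACATA-3'

Replace U with T to get the coding DNA strand: TATGTCCGGCCTTTAGTCCGACATTGCGCCCGGGTTCTTAGCAGGGAAATTGAG. The template strand is its reverse complement (complement ATACAGGCCGGAAATCAGGCTGTAACGCGGGCCCAAGAATCGTCCCTTTAACTC, then reverse).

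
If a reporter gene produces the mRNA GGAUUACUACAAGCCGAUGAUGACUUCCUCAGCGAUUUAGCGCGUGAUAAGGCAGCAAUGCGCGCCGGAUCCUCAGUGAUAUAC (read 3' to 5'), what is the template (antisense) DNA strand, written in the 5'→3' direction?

Written 5'→3' the mRNA is CAUAUAGUGACUCCUAGGCCGCGCGUAACGACGGAAUAGUGCGCGAUUUAGCGACUCCUUCAGUAGUAGCCGAACAUCAUUAGG, so the coding DNA strand is CATATAGTGACTCCTAGGCCGCGCGTAACGACGGAATAGTGCGCGATTTAGCGACTCCTTCAGTAGTAGCCGAACATCATTAGG. The template is its reverse complement.

5'-CCTAATGATGTTCGGCTACTACTGAAGGAGTCGCTAAATCGCGCACTATTCCGTCGTTACGCGCGGCCTAGGAGTCACTATATG-3'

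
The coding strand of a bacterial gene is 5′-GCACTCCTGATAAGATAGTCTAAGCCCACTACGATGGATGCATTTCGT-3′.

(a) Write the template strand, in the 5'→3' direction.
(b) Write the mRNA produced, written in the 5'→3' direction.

(a) 5'-ACGAAATGCATCCATCGTAGTGGGCTTAGACTATCTTATCAGGAGTGC-3'
(b) 5'-GCACUCCUGAUAAGAUAGUCUAAGCCCACUACGAUGGAUGCAUUUCGU-3'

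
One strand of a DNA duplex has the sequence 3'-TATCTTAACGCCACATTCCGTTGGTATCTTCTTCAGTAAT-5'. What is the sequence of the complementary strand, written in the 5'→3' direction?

5'-ATAGAATTGCGGTGTAAGGCAACCATAGAAGAAGTCATTA-3'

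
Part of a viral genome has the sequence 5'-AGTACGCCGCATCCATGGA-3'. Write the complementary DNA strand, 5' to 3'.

The complement of AGTACGCCGCATCCATGGA is TCATGCGGCGTAGGTACCT (A↔T, G↔C). DNA strands are antiparallel, so the complementary strand runs 3'→5'; reversing gives the 5'→3' form.

5′-TCCATGGATGCGGCGTACT-3′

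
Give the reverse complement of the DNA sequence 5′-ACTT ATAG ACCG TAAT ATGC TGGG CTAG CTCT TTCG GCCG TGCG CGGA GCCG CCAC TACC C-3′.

5'-GGGTAGTGGCGGCTCCGCGCACGGCCGAAAGAGCTAGCCCAGCATATTACGGTCTATAAGT-3'

Complement each base (A↔T, G↔C): TGAATATCTGGCATTATACGACCCGATCGAGAAAGCCGGCACGCGCCTCGGCGGTGATGGG. Then reverse.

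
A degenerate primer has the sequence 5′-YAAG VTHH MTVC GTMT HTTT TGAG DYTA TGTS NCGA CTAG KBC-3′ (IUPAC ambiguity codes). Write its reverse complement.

Standard pairs A↔T, G↔C; ambiguity codes pair Y↔R, M↔K, S↔S, B↔V, D↔H, N↔N. Complement (RTTCBADDKABGCAKADAAAACTCHRATACASNGCTGATCMVG), then reverse for 5'→3'.

5'-GVMCTAGTCGNSACATARHCTCAAAADAKACGBAKDDABCTTR-3'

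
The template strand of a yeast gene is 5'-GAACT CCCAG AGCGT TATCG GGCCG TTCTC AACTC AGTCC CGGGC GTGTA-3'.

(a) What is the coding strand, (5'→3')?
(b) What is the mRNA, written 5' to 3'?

(a) The coding strand is the reverse complement of the template: complement CTTGAGGGTCTCGCAATAGCCCGGCAAGAGTTGAGTCAGGGCCCGCACAT, then reverse.
(b) mRNA has the coding-strand sequence with T→U.

(a) 5'-TACACGCCCGGGACTGAGTTGAGAACGGCCCGATAACGCTCTGGGAGTTC-3'
(b) 5'-UACACGCCCGGGACUGAGUUGAGAACGGCCCGAUAACGCUCUGGGAGUUC-3'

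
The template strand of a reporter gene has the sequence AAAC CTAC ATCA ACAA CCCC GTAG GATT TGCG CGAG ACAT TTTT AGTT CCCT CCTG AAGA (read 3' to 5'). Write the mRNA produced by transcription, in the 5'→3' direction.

Reading the template 3'→5' as shown, RNA polymerase pairs each base (A→U, T→A, G↔C) to build mRNA 5'→3' directly.

5′-UUUGGAUGUAGUUGUUGGGGCAUCCUAAACGCGCUCUGUAAAAAUCAAGGGAGGACUUCU-3′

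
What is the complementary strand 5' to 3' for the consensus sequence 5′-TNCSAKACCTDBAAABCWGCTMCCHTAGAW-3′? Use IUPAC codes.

5'-WTCTADGGKAGCWGVTTTVHAGGTMTSGNA-3'

Standard pairs A↔T, G↔C; ambiguity codes pair M↔K, W↔W, S↔S, B↔V, D↔H, N↔N. Complement (ANGSTMTGGAHVTTTVGWCGAKGGDATCTW), then reverse for 5'→3'.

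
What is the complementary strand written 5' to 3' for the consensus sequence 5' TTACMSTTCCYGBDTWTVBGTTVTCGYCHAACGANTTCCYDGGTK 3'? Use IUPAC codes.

5'-MACCHRGGAANTCGTTDGRCGABAACVBAWAHVCRGGAASKGTAA-3'

Standard pairs A↔T, G↔C; ambiguity codes pair Y↔R, M↔K, W↔W, S↔S, B↔V, D↔H, N↔N. Complement (AATGKSAAGGRCVHAWABVCAABAGCRGDTTGCTNAAGGRHCCAM), then reverse for 5'→3'.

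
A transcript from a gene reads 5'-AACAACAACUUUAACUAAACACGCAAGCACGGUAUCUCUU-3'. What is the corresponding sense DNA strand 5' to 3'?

5'-AACAACAACTTTAACTAAACACGCAAGCACGGTATCTCTT-3'

The coding DNA strand has the same 5'→3' sequence as the mRNA with U replaced by T.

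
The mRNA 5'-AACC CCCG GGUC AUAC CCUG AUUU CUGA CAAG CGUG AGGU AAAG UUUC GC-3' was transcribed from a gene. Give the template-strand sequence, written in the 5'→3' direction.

Replace U with T to get the coding DNA strand: AACCCCCGGGTCATACCCTGATTTCTGACAAGCGTGAGGTAAAGTTTCGC. The template strand is its reverse complement (complement TTGGGGGCCCAGTATGGGACTAAAGACTGTTCGCACTCCATTTCAAAGCG, then reverse).

5'-GCGAAACTTTACCTCACGCTTGTCAGAAATCAGGGTATGACCCGGGGGTT-3'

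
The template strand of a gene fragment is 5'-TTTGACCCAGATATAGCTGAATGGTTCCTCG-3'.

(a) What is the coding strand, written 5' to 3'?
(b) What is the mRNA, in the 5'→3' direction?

(a) 5'-CGAGGAACCATTCAGCTATATCTGGGTCAAA-3'
(b) 5'-CGAGGAACCAUUCAGCUAUAUCUGGGUCAAA-3'

(a) The coding strand is the reverse complement of the template: complement AAACTGGGTCTATATCGACTTACCAAGGAGC, then reverse.
(b) mRNA has the coding-strand sequence with T→U.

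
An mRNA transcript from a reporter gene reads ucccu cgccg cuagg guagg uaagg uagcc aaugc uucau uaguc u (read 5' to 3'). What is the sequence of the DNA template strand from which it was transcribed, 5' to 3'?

5'-AGACTAATGAAGCATTGGCTACCTTACCTACCCTAGCGGCGAGGGA-3'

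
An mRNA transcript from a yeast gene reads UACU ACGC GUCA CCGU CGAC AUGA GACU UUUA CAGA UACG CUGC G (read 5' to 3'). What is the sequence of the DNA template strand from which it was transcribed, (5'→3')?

Replace U with T to get the coding DNA strand: TACTACGCGTCACCGTCGACATGAGACTTTTACAGATACGCTGCG. The template strand is its reverse complement (complement ATGATGCGCAGTGGCAGCTGTACTCTGAAAATGTCTATGCGACGC, then reverse).

5′-CGCAGCGTATCTGTAAAAGTCTCATGTCGACGGTGACGCGTAGTA-3′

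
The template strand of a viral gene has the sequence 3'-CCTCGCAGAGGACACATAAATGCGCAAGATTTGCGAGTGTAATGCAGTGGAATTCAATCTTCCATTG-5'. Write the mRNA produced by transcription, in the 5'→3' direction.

Reading the template 3'→5' as shown, RNA polymerase pairs each base (A→U, T→A, G↔C) to build mRNA 5'→3' directly.

5'-GGAGCGUCUCCUGUGUAUUUACGCGUUCUAAACGCUCACAUUACGUCACCUUAAGUUAGAAGGUAAC-3'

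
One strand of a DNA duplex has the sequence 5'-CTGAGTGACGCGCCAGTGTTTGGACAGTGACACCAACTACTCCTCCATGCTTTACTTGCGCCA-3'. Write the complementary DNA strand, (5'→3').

Pairing A↔T and G↔C gives GACTCACTGCGCGGTCACAAACCTGTCACTGTGGTTGATGAGGAGGTACGAAATGAACGCGGT, running 3'→5'. Reverse for the 5'→3' convention.

5'-TGGCGCAAGTAAAGCATGGAGGAGTAGTTGGTGTCACTGTCCAAACACTGGCGCGTCACTCAG-3'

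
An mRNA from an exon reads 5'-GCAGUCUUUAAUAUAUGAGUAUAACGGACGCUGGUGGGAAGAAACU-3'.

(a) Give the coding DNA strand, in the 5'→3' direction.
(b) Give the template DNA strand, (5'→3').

(a) 5′-GCAGTCTTTAATATATGAGTATAACGGACGCTGGTGGGAAGAAACT-3′
(b) 5'-AGTTTCTTCCCACCAGCGTCCGTTATACTCATATATTAAAGACTGC-3'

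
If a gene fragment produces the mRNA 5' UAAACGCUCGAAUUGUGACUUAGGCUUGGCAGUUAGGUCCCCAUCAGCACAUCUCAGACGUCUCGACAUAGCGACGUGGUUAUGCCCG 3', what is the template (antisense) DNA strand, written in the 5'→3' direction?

Replace U with T to get the coding DNA strand: TAAACGCTCGAATTGTGACTTAGGCTTGGCAGTTAGGTCCCCATCAGCACATCTCAGACGTCTCGACATAGCGACGTGGTTATGCCCG. The template strand is its reverse complement (complement ATTTGCGAGCTTAACACTGAATCCGAACCGTCAATCCAGGGGTAGTCGTGTAGAGTCTGCAGAGCTGTATCGCTGCACCAATACGGGC, then reverse).

5′-CGGGCATAACCACGTCGCTATGTCGAGACGTCTGAGATGTGCTGATGGGGACCTAACTGCCAAGCCTAAGTCACAATTCGAGCGTTTA-3′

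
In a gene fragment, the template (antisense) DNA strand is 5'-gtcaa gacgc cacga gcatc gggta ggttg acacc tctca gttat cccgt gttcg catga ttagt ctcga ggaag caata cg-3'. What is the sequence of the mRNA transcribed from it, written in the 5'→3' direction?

5'-CGUAUUGCUUCCUCGAGACUAAUCAUGCGAACACGGGAUAACUGAGAGGUGUCAACCUACCCGAUGCUCGUGGCGUCUUGAC-3'

RNA polymerase reads the template 3'→5' and synthesizes mRNA 5'→3' by base-pairing (A→U, T→A, G↔C). The complement of the template is CAGTTCTGCGGTGCTCGTAGCCCATCCAACTGTGGAGAGTCAATAGGGCACAAGCGTACTAATCAGAGCTCCTTCGTTATGC; antiparallel, so 5'→3' the coding strand is CGTATTGCTTCCTCGAGACTAATCATGCGAACACGGGATAACTGAGAGGTGTCAACCTACCCGATGCTCGTGGCGTCTTGAC. Replace T with U for the mRNA.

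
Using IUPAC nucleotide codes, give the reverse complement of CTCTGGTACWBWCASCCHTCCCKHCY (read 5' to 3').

5'-RGDMGGGADGGSTGWVWGTACCAGAG-3'

Standard pairs A↔T, G↔C; ambiguity codes pair Y↔R, K↔M, W↔W, S↔S, B↔V, H↔D. Complement (GAGACCATGWVWGTSGGDAGGGMDGR), then reverse for 5'→3'.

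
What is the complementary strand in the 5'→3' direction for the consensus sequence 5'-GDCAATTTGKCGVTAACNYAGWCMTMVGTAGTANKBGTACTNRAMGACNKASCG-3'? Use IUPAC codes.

5'-CGSTMNGTCKTYNAGTACVMNTACTACBKAKGWCTRNGTTABCGMCAAATTGHC-3'

Standard pairs A↔T, G↔C; ambiguity codes pair R↔Y, M↔K, W↔W, S↔S, B↔V, D↔H, N↔N. Complement (CHGTTAAACMGCBATTGNRTCWGKAKBCATCATNMVCATGANYTKCTGNMTSGC), then reverse for 5'→3'.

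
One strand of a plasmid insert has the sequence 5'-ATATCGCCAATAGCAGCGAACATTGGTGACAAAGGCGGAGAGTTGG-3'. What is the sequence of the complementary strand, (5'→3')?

5'-CCAACTCTCCGCCTTTGTCACCAATGTTCGCTGCTATTGGCGATAT-3'

The complement of ATATCGCCAATAGCAGCGAACATTGGTGACAAAGGCGGAGAGTTGG is TATAGCGGTTATCGTCGCTTGTAACCACTGTTTCCGCCTCTCAACC (A↔T, G↔C). DNA strands are antiparallel, so the complementary strand runs 3'→5'; reversing gives the 5'→3' form.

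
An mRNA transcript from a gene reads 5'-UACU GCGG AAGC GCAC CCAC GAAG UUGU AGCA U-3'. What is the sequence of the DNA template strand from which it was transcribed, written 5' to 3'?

Replace U with T to get the coding DNA strand: TACTGCGGAAGCGCACCCACGAAGTTGTAGCAT. The template strand is its reverse complement (complement ATGACGCCTTCGCGTGGGTGCTTCAACATCGTA, then reverse).

5′-ATGCTACAACTTCGTGGGTGCGCTTCCGCAGTA-3′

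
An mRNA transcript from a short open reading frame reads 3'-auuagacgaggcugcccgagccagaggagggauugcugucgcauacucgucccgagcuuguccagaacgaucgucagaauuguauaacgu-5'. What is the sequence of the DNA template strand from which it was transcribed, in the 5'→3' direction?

Written 5'→3' the mRNA is UGCAAUAUGUUAAGACUGCUAGCAAGACCUGUUCGAGCCCUGCUCAUACGCUGUCGUUAGGGAGGAGACCGAGCCCGUCGGAGCAGAUUA, so the coding DNA strand is TGCAATATGTTAAGACTGCTAGCAAGACCTGTTCGAGCCCTGCTCATACGCTGTCGTTAGGGAGGAGACCGAGCCCGTCGGAGCAGATTA. The template is its reverse complement.

5′-TAATCTGCTCCGACGGGCTCGGTCTCCTCCCTAACGACAGCGTATGAGCAGGGCTCGAACAGGTCTTGCTAGCAGTCTTAACATATTGCA-3′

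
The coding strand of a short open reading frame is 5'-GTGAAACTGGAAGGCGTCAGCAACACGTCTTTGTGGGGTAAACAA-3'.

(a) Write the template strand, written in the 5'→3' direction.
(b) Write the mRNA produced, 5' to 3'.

(a) 5'-TTGTTTACCCCACAAAGACGTGTTGCTGACGCCTTCCAGTTTCAC-3'
(b) 5'-GUGAAACUGGAAGGCGUCAGCAACACGUCUUUGUGGGGUAAACAA-3'

(a) The template strand is the reverse complement of the coding strand: complement CACTTTGACCTTCCGCAGTCGTTGTGCAGAAACACCCCATTTGTT, then reverse.
(b) mRNA matches the coding strand with T→U.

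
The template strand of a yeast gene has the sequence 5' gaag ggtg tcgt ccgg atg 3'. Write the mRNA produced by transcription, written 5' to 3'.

5'-CAUCCGGACGACACCCUUC-3'

RNA polymerase reads the template 3'→5' and synthesizes mRNA 5'→3' by base-pairing (A→U, T→A, G↔C). The complement of the template is CTTCCCACAGCAGGCCTAC; antiparallel, so 5'→3' the coding strand is CATCCGGACGACACCCTTC. Replace T with U for the mRNA.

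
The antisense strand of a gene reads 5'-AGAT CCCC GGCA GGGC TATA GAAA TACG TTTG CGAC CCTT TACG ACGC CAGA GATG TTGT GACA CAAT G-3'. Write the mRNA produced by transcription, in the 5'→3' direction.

5'-CAUUGUGUCACAACAUCUCUGGCGUCGUAAAGGGUCGCAAACGUAUUUCUAUAGCCCUGCCGGGGAUCU-3'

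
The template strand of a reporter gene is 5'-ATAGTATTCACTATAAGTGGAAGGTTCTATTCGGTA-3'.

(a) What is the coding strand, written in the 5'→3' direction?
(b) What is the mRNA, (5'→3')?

(a) The coding strand is the reverse complement of the template: complement TATCATAAGTGATATTCACCTTCCAAGATAAGCCAT, then reverse.
(b) mRNA has the coding-strand sequence with T→U.

(a) 5'-TACCGAATAGAACCTTCCACTTATAGTGAATACTAT-3'
(b) 5'-UACCGAAUAGAACCUUCCACUUAUAGUGAAUACUAU-3'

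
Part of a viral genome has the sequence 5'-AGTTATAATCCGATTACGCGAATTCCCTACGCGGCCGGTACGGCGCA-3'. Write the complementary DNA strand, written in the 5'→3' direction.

5'-TGCGCCGTACCGGCCGCGTAGGGAATTCGCGTAATCGGATTATAACT-3'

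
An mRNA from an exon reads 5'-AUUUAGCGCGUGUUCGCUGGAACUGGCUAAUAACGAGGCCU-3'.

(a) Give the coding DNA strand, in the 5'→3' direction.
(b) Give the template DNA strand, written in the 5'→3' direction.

(a) The coding strand matches the mRNA with U→T.
(b) The template strand is the reverse complement of the coding strand.

(a) 5'-ATTTAGCGCGTGTTCGCTGGAACTGGCTAATAACGAGGCCT-3'
(b) 5'-AGGCCTCGTTATTAGCCAGTTCCAGCGAACACGCGCTAAAT-3'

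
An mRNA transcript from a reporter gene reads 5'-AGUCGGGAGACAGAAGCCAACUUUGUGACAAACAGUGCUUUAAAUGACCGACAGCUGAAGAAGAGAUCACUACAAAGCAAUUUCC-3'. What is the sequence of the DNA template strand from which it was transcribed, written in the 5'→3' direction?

Replace U with T to get the coding DNA strand: AGTCGGGAGACAGAAGCCAACTTTGTGACAAACAGTGCTTTAAATGACCGACAGCTGAAGAAGAGATCACTACAAAGCAATTTCC. The template strand is its reverse complement (complement TCAGCCCTCTGTCTTCGGTTGAAACACTGTTTGTCACGAAATTTACTGGCTGTCGACTTCTTCTCTAGTGATGTTTCGTTAAAGG, then reverse).

5′-GGAAATTGCTTTGTAGTGATCTCTTCTTCAGCTGTCGGTCATTTAAAGCACTGTTTGTCACAAAGTTGGCTTCTGTCTCCCGACT-3′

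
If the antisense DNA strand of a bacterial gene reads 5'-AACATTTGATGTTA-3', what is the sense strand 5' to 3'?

The coding strand is complementary and antiparallel to the template: take the complement (A↔T, G↔C) and reverse.

5'-TAACATCAAATGTT-3'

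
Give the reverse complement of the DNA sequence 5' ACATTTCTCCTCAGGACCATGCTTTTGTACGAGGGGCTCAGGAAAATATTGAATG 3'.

5'-CATTCAATATTTTCCTGAGCCCCTCGTACAAAAGCATGGTCCTGAGGAGAAATGT-3'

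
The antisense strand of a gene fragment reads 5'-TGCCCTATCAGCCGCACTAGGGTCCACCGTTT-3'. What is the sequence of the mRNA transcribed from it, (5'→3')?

5′-AAACGGUGGACCCUAGUGCGGCUGAUAGGGCA-3′

The mRNA has the sequence of the coding strand (reverse complement of the template) with T→U. Reverse complement of TGCCCTATCAGCCGCACTAGGGTCCACCGTTT is AAACGGTGGACCCTAGTGCGGCTGATAGGGCA; then T→U.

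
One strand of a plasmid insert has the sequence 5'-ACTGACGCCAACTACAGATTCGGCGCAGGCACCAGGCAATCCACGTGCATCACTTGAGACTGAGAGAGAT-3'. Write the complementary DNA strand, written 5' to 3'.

5'-ATCTCTCTCAGTCTCAAGTGATGCACGTGGATTGCCTGGTGCCTGCGCCGAATCTGTAGTTGGCGTCAGT-3'

The complement of ACTGACGCCAACTACAGATTCGGCGCAGGCACCAGGCAATCCACGTGCATCACTTGAGACTGAGAGAGAT is TGACTGCGGTTGATGTCTAAGCCGCGTCCGTGGTCCGTTAGGTGCACGTAGTGAACTCTGACTCTCTCTA (A↔T, G↔C). DNA strands are antiparallel, so the complementary strand runs 3'→5'; reversing gives the 5'→3' form.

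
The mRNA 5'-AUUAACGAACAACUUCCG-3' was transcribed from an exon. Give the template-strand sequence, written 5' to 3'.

Replace U with T to get the coding DNA strand: ATTAACGAACAACTTCCG. The template strand is its reverse complement (complement TAATTGCTTGTTGAAGGC, then reverse).

5'-CGGAAGTTGTTCGTTAAT-3'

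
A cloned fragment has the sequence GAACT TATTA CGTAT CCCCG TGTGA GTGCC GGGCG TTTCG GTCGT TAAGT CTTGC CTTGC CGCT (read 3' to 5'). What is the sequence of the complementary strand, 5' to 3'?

5′-CTTGAATAATGCATAGGGGCACACTCACGGCCCGCAAAGCCAGCAATTCAGAACGGAACGGCGA-3′

The strand is given 3'→5', so its complement runs 5'→3' in the same left-to-right order: pair each base A↔T, G↔C.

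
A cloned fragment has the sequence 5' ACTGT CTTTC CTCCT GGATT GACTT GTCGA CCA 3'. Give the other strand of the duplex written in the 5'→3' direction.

5'-TGGTCGACAAGTCAATCCAGGAGGAAAGACAGT-3'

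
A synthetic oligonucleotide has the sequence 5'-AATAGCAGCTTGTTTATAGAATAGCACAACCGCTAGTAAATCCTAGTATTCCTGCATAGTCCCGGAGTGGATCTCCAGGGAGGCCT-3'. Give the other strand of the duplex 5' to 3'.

5'-AGGCCTCCCTGGAGATCCACTCCGGGACTATGCAGGAATACTAGGATTTACTAGCGGTTGTGCTATTCTATAAACAAGCTGCTATT-3'

The complement of AATAGCAGCTTGTTTATAGAATAGCACAACCGCTAGTAAATCCTAGTATTCCTGCATAGTCCCGGAGTGGATCTCCAGGGAGGCCT is TTATCGTCGAACAAATATCTTATCGTGTTGGCGATCATTTAGGATCATAAGGACGTATCAGGGCCTCACCTAGAGGTCCCTCCGGA (A↔T, G↔C). DNA strands are antiparallel, so the complementary strand runs 3'→5'; reversing gives the 5'→3' form.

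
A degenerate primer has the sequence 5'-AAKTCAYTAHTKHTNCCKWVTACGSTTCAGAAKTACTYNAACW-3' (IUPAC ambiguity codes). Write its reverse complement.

5'-WGTTNRAGTAMTTCTGAASCGTABWMGGNADMADTARTGAMTT-3'

Standard pairs A↔T, G↔C; ambiguity codes pair Y↔R, K↔M, W↔W, S↔S, H↔D, V↔B, N↔N. Complement (TTMAGTRATDAMDANGGMWBATGCSAAGTCTTMATGARNTTGW), then reverse for 5'→3'.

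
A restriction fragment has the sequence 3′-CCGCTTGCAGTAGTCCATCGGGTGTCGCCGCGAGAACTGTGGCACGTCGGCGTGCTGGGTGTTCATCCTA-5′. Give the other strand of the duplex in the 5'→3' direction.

The strand is given 3'→5', so its complement runs 5'→3' in the same left-to-right order: pair each base A↔T, G↔C.

5'-GGCGAACGTCATCAGGTAGCCCACAGCGGCGCTCTTGACACCGTGCAGCCGCACGACCCACAAGTAGGAT-3'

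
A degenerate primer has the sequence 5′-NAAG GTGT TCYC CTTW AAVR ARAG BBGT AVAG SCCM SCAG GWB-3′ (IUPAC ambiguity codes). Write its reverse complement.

Standard pairs A↔T, G↔C; ambiguity codes pair R↔Y, M↔K, W↔W, S↔S, B↔V, N↔N. Complement (NTTCCACAAGRGGAAWTTBYTYTCVVCATBTCSGGKSGTCCWV), then reverse for 5'→3'.

5'-VWCCTGSKGGSCTBTACVVCTYTYBTTWAAGGRGAACACCTTN-3'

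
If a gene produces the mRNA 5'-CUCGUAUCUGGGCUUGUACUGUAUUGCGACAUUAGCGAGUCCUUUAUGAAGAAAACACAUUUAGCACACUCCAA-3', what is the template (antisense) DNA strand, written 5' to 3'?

5'-TTGGAGTGTGCTAAATGTGTTTTCTTCATAAAGGACTCGCTAATGTCGCAATACAGTACAAGCCCAGATACGAG-3'

Replace U with T to get the coding DNA strand: CTCGTATCTGGGCTTGTACTGTATTGCGACATTAGCGAGTCCTTTATGAAGAAAACACATTTAGCACACTCCAA. The template strand is its reverse complement (complement GAGCATAGACCCGAACATGACATAACGCTGTAATCGCTCAGGAAATACTTCTTTTGTGTAAATCGTGTGAGGTT, then reverse).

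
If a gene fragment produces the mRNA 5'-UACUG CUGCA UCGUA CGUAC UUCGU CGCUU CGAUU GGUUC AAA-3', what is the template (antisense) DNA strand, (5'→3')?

Replace U with T to get the coding DNA strand: TACTGCTGCATCGTACGTACTTCGTCGCTTCGATTGGTTCAAA. The template strand is its reverse complement (complement ATGACGACGTAGCATGCATGAAGCAGCGAAGCTAACCAAGTTT, then reverse).

5′-TTTGAACCAATCGAAGCGACGAAGTACGTACGATGCAGCAGTA-3′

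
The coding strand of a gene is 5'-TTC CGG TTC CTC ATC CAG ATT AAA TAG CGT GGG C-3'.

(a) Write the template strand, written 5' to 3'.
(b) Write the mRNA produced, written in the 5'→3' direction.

(a) The template strand is the reverse complement of the coding strand: complement AAGGCCAAGGAGTAGGTCTAATTTATCGCACCCG, then reverse.
(b) mRNA matches the coding strand with T→U.

(a) 5'-GCCCACGCTATTTAATCTGGATGAGGAACCGGAA-3'
(b) 5′-UUCCGGUUCCUCAUCCAGAUUAAAUAGCGUGGGC-3′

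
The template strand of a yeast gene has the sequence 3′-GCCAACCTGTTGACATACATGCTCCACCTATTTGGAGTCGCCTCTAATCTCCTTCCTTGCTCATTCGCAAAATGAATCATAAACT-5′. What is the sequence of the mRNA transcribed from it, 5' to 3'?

5'-CGGUUGGACAACUGUAUGUACGAGGUGGAUAAACCUCAGCGGAGAUUAGAGGAAGGAACGAGUAAGCGUUUUACUUAGUAUUUGA-3'

Reading the template 3'→5' as shown, RNA polymerase pairs each base (A→U, T→A, G↔C) to build mRNA 5'→3' directly.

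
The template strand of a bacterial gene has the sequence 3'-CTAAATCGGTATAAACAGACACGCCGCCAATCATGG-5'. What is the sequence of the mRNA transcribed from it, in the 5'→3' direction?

Reading the template 3'→5' as shown, RNA polymerase pairs each base (A→U, T→A, G↔C) to build mRNA 5'→3' directly.

5'-GAUUUAGCCAUAUUUGUCUGUGCGGCGGUUAGUACC-3'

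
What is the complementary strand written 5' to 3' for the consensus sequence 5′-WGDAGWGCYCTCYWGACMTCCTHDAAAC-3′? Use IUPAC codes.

5'-GTTTHDAGGAKGTCWRGAGRGCWCTHCW-3'

Standard pairs A↔T, G↔C; ambiguity codes pair Y↔R, M↔K, W↔W, D↔H. Complement (WCHTCWCGRGAGRWCTGKAGGADHTTTG), then reverse for 5'→3'.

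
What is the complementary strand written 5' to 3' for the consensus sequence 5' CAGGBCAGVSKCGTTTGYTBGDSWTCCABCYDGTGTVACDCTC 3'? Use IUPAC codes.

Standard pairs A↔T, G↔C; ambiguity codes pair Y↔R, K↔M, W↔W, S↔S, B↔V, D↔H. Complement (GTCCVGTCBSMGCAAACRAVCHSWAGGTVGRHCACABTGHGAG), then reverse for 5'→3'.

5'-GAGHGTBACACHRGVTGGAWSHCVARCAAACGMSBCTGVCCTG-3'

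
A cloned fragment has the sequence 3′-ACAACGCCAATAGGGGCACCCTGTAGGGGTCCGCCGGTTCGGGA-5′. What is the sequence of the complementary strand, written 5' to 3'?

The strand is given 3'→5', so its complement runs 5'→3' in the same left-to-right order: pair each base A↔T, G↔C.

5'-TGTTGCGGTTATCCCCGTGGGACATCCCCAGGCGGCCAAGCCCT-3'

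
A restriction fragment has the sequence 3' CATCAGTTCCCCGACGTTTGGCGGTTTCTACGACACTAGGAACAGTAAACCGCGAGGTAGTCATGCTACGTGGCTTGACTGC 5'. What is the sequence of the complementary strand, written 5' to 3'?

5'-GTAGTCAAGGGGCTGCAAACCGCCAAAGATGCTGTGATCCTTGTCATTTGGCGCTCCATCAGTACGATGCACCGAACTGACG-3'

The strand is given 3'→5', so its complement runs 5'→3' in the same left-to-right order: pair each base A↔T, G↔C.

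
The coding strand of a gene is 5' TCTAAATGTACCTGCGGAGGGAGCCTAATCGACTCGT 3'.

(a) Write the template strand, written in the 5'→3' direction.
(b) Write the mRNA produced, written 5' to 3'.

(a) 5'-ACGAGTCGATTAGGCTCCCTCCGCAGGTACATTTAGA-3'
(b) 5'-UCUAAAUGUACCUGCGGAGGGAGCCUAAUCGACUCGU-3'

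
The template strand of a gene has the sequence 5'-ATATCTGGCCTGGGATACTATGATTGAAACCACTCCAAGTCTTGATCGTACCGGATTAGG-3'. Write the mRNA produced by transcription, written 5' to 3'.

The mRNA has the sequence of the coding strand (reverse complement of the template) with T→U. Reverse complement of ATATCTGGCCTGGGATACTATGATTGAAACCACTCCAAGTCTTGATCGTACCGGATTAGG is CCTAATCCGGTACGATCAAGACTTGGAGTGGTTTCAATCATAGTATCCCAGGCCAGATAT; then T→U.

5'-CCUAAUCCGGUACGAUCAAGACUUGGAGUGGUUUCAAUCAUAGUAUCCCAGGCCAGAUAU-3'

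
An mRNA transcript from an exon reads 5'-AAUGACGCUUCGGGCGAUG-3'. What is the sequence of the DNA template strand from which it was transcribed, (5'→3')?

5'-CATCGCCCGAAGCGTCATT-3'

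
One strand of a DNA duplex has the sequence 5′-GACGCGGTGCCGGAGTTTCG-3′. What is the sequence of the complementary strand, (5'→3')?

5'-CGAAACTCCGGCACCGCGTC-3'

Pairing A↔T and G↔C gives CTGCGCCACGGCCTCAAAGC, running 3'→5'. Reverse for the 5'→3' convention.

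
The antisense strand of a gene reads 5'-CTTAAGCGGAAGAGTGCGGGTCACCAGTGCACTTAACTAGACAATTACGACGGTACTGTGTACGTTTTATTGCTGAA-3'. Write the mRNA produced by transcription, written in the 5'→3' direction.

The mRNA has the sequence of the coding strand (reverse complement of the template) with T→U. Reverse complement of CTTAAGCGGAAGAGTGCGGGTCACCAGTGCACTTAACTAGACAATTACGACGGTACTGTGTACGTTTTATTGCTGAA is TTCAGCAATAAAACGTACACAGTACCGTCGTAATTGTCTAGTTAAGTGCACTGGTGACCCGCACTCTTCCGCTTAAG; then T→U.

5'-UUCAGCAAUAAAACGUACACAGUACCGUCGUAAUUGUCUAGUUAAGUGCACUGGUGACCCGCACUCUUCCGCUUAAG-3'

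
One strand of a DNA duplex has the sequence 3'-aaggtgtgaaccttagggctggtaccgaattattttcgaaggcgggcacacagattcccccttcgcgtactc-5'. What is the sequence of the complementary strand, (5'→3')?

5'-TTCCACACTTGGAATCCCGACCATGGCTTAATAAAAGCTTCCGCCCGTGTGTCTAAGGGGGAAGCGCATGAG-3'

The strand is given 3'→5', so its complement runs 5'→3' in the same left-to-right order: pair each base A↔T, G↔C.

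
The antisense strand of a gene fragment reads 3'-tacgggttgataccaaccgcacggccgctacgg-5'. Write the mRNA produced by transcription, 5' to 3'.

Reading the template 3'→5' as shown, RNA polymerase pairs each base (A→U, T→A, G↔C) to build mRNA 5'→3' directly.

5'-AUGCCCAACUAUGGUUGGCGUGCCGGCGAUGCC-3'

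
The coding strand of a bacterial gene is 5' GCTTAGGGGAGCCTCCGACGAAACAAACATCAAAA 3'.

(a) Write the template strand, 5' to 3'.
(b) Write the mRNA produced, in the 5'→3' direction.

(a) The template strand is the reverse complement of the coding strand: complement CGAATCCCCTCGGAGGCTGCTTTGTTTGTAGTTTT, then reverse.
(b) mRNA matches the coding strand with T→U.

(a) 5'-TTTTGATGTTTGTTTCGTCGGAGGCTCCCCTAAGC-3'
(b) 5'-GCUUAGGGGAGCCUCCGACGAAACAAACAUCAAAA-3'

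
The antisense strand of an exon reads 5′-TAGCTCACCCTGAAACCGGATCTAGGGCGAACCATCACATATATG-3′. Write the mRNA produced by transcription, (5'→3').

5'-CAUAUAUGUGAUGGUUCGCCCUAGAUCCGGUUUCAGGGUGAGCUA-3'

RNA polymerase reads the template 3'→5' and synthesizes mRNA 5'→3' by base-pairing (A→U, T→A, G↔C). The complement of the template is ATCGAGTGGGACTTTGGCCTAGATCCCGCTTGGTAGTGTATATAC; antiparallel, so 5'→3' the coding strand is CATATATGTGATGGTTCGCCCTAGATCCGGTTTCAGGGTGAGCTA. Replace T with U for the mRNA.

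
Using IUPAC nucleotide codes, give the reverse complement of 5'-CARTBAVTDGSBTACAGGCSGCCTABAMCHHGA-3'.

5'-TCDDGKTVTAGGCSGCCTGTAVSCHABTVAYTG-3'

Standard pairs A↔T, G↔C; ambiguity codes pair R↔Y, M↔K, S↔S, B↔V, D↔H. Complement (GTYAVTBAHCSVATGTCCGSCGGATVTKGDDCT), then reverse for 5'→3'.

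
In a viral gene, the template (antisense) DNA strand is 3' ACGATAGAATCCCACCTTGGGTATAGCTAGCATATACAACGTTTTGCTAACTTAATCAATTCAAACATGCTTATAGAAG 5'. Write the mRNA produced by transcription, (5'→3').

Reading the template 3'→5' as shown, RNA polymerase pairs each base (A→U, T→A, G↔C) to build mRNA 5'→3' directly.

5'-UGCUAUCUUAGGGUGGAACCCAUAUCGAUCGUAUAUGUUGCAAAACGAUUGAAUUAGUUAAGUUUGUACGAAUAUCUUC-3'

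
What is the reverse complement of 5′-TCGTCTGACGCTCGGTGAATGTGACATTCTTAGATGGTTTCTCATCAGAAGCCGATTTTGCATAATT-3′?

5'-AATTATGCAAAATCGGCTTCTGATGAGAAACCATCTAAGAATGTCACATTCACCGAGCGTCAGACGA-3'

Complement each base (A↔T, G↔C): AGCAGACTGCGAGCCACTTACACTGTAAGAATCTACCAAAGAGTAGTCTTCGGCTAAAACGTATTAA. Then reverse.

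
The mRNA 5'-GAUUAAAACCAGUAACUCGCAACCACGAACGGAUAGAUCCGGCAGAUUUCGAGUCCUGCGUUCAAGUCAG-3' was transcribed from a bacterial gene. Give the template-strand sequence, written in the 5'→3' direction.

5'-CTGACTTGAACGCAGGACTCGAAATCTGCCGGATCTATCCGTTCGTGGTTGCGAGTTACTGGTTTTAATC-3'

Replace U with T to get the coding DNA strand: GATTAAAACCAGTAACTCGCAACCACGAACGGATAGATCCGGCAGATTTCGAGTCCTGCGTTCAAGTCAG. The template strand is its reverse complement (complement CTAATTTTGGTCATTGAGCGTTGGTGCTTGCCTATCTAGGCCGTCTAAAGCTCAGGACGCAAGTTCAGTC, then reverse).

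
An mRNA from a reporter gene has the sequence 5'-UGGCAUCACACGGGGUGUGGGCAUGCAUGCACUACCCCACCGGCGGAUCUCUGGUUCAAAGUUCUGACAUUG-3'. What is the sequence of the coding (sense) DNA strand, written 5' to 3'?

5′-TGGCATCACACGGGGTGTGGGCATGCATGCACTACCCCACCGGCGGATCTCTGGTTCAAAGTTCTGACATTG-3′

The coding DNA strand has the same 5'→3' sequence as the mRNA with U replaced by T.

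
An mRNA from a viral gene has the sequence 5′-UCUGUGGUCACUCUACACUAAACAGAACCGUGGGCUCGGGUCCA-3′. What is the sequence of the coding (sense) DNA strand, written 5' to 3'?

5'-TCTGTGGTCACTCTACACTAAACAGAACCGTGGGCTCGGGTCCA-3'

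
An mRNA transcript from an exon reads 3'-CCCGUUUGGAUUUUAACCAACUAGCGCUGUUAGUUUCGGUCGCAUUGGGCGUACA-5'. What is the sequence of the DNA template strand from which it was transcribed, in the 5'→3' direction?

5′-GGGCAAACCTAAAATTGGTTGATCGCGACAATCAAAGCCAGCGTAACCCGCATGT-3′

Written 5'→3' the mRNA is ACAUGCGGGUUACGCUGGCUUUGAUUGUCGCGAUCAACCAAUUUUAGGUUUGCCC, so the coding DNA strand is ACATGCGGGTTACGCTGGCTTTGATTGTCGCGATCAACCAATTTTAGGTTTGCCC. The template is its reverse complement.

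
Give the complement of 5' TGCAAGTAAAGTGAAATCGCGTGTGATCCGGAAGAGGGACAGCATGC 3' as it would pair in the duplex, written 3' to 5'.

3′-ACGTTCATTTCACTTTAGCGCACACTAGGCCTTCTCCCTGTCGTACG-5′

Base-pairing A↔T, G↔C gives the complement. The complementary strand is antiparallel, so paired with a 5'→3' strand it runs 3'→5'.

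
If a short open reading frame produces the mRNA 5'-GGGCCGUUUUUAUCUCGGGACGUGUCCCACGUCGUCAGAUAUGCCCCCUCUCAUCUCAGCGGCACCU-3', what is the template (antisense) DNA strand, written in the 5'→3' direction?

Replace U with T to get the coding DNA strand: GGGCCGTTTTTATCTCGGGACGTGTCCCACGTCGTCAGATATGCCCCCTCTCATCTCAGCGGCACCT. The template strand is its reverse complement (complement CCCGGCAAAAATAGAGCCCTGCACAGGGTGCAGCAGTCTATACGGGGGAGAGTAGAGTCGCCGTGGA, then reverse).

5'-AGGTGCCGCTGAGATGAGAGGGGGCATATCTGACGACGTGGGACACGTCCCGAGATAAAAACGGCCC-3'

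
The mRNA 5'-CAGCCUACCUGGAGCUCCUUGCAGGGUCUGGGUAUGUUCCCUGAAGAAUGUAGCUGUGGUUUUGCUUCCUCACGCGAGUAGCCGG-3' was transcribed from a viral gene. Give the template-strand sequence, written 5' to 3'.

5′-CCGGCTACTCGCGTGAGGAAGCAAAACCACAGCTACATTCTTCAGGGAACATACCCAGACCCTGCAAGGAGCTCCAGGTAGGCTG-3′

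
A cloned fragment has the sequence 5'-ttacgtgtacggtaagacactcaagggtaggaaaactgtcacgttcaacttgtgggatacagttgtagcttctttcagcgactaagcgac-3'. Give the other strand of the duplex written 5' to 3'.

The complement of TTACGTGTACGGTAAGACACTCAAGGGTAGGAAAACTGTCACGTTCAACTTGTGGGATACAGTTGTAGCTTCTTTCAGCGACTAAGCGAC is AATGCACATGCCATTCTGTGAGTTCCCATCCTTTTGACAGTGCAAGTTGAACACCCTATGTCAACATCGAAGAAAGTCGCTGATTCGCTG (A↔T, G↔C). DNA strands are antiparallel, so the complementary strand runs 3'→5'; reversing gives the 5'→3' form.

5'-GTCGCTTAGTCGCTGAAAGAAGCTACAACTGTATCCCACAAGTTGAACGTGACAGTTTTCCTACCCTTGAGTGTCTTACCGTACACGTAA-3'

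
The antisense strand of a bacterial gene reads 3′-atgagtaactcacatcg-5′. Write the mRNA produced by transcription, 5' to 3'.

5'-UACUCAUUGAGUGUAGC-3'

Reading the template 3'→5' as shown, RNA polymerase pairs each base (A→U, T→A, G↔C) to build mRNA 5'→3' directly.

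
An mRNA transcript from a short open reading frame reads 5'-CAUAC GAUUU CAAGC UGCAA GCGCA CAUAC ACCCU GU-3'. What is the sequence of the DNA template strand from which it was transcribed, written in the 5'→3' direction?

Replace U with T to get the coding DNA strand: CATACGATTTCAAGCTGCAAGCGCACATACACCCTGT. The template strand is its reverse complement (complement GTATGCTAAAGTTCGACGTTCGCGTGTATGTGGGACA, then reverse).

5'-ACAGGGTGTATGTGCGCTTGCAGCTTGAAATCGTATG-3'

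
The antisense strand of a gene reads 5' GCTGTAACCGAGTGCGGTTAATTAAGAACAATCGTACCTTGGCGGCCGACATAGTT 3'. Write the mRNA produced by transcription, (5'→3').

5'-AACUAUGUCGGCCGCCAAGGUACGAUUGUUCUUAAUUAACCGCACUCGGUUACAGC-3'

RNA polymerase reads the template 3'→5' and synthesizes mRNA 5'→3' by base-pairing (A→U, T→A, G↔C). The complement of the template is CGACATTGGCTCACGCCAATTAATTCTTGTTAGCATGGAACCGCCGGCTGTATCAA; antiparallel, so 5'→3' the coding strand is AACTATGTCGGCCGCCAAGGTACGATTGTTCTTAATTAACCGCACTCGGTTACAGC. Replace T with U for the mRNA.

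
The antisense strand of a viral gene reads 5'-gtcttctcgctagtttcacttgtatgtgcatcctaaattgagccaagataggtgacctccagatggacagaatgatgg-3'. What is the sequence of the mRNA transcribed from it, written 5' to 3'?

RNA polymerase reads the template 3'→5' and synthesizes mRNA 5'→3' by base-pairing (A→U, T→A, G↔C). The complement of the template is CAGAAGAGCGATCAAAGTGAACATACACGTAGGATTTAACTCGGTTCTATCCACTGGAGGTCTACCTGTCTTACTACC; antiparallel, so 5'→3' the coding strand is CCATCATTCTGTCCATCTGGAGGTCACCTATCTTGGCTCAATTTAGGATGCACATACAAGTGAAACTAGCGAGAAGAC. Replace T with U for the mRNA.

5′-CCAUCAUUCUGUCCAUCUGGAGGUCACCUAUCUUGGCUCAAUUUAGGAUGCACAUACAAGUGAAACUAGCGAGAAGAC-3′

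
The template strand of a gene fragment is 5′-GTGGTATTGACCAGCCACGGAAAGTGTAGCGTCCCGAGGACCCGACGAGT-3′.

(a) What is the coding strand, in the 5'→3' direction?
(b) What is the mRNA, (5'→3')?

(a) The coding strand is the reverse complement of the template: complement CACCATAACTGGTCGGTGCCTTTCACATCGCAGGGCTCCTGGGCTGCTCA, then reverse.
(b) mRNA has the coding-strand sequence with T→U.

(a) 5′-ACTCGTCGGGTCCTCGGGACGCTACACTTTCCGTGGCTGGTCAATACCAC-3′
(b) 5'-ACUCGUCGGGUCCUCGGGACGCUACACUUUCCGUGGCUGGUCAAUACCAC-3'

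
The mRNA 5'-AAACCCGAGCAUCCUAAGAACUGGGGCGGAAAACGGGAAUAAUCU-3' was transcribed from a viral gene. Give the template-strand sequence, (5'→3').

Replace U with T to get the coding DNA strand: AAACCCGAGCATCCTAAGAACTGGGGCGGAAAACGGGAATAATCT. The template strand is its reverse complement (complement TTTGGGCTCGTAGGATTCTTGACCCCGCCTTTTGCCCTTATTAGA, then reverse).

5'-AGATTATTCCCGTTTTCCGCCCCAGTTCTTAGGATGCTCGGGTTT-3'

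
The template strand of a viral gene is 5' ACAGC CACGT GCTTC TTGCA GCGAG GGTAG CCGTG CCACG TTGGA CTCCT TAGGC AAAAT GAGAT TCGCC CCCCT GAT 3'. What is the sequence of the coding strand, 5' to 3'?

5'-ATCAGGGGGGCGAATCTCATTTTGCCTAAGGAGTCCAACGTGGCACGGCTACCCTCGCTGCAAGAAGCACGTGGCTGT-3'

The coding strand is complementary and antiparallel to the template: take the complement (A↔T, G↔C) and reverse.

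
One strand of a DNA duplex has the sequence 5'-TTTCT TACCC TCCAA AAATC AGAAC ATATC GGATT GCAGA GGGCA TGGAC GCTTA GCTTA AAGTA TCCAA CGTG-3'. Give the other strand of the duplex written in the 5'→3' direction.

5'-CACGTTGGATACTTTAAGCTAAGCGTCCATGCCCTCTGCAATCCGATATGTTCTGATTTTTGGAGGGTAAGAAA-3'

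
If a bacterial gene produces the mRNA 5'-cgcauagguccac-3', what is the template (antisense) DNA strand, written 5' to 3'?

Replace U with T to get the coding DNA strand: CGCATAGGTCCAC. The template strand is its reverse complement (complement GCGTATCCAGGTG, then reverse).

5'-GTGGACCTATGCG-3'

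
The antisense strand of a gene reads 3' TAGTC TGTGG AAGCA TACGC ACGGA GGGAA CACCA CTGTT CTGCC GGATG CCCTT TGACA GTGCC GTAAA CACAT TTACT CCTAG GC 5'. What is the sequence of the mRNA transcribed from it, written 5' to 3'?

5'-AUCAGACACCUUCGUAUGCGUGCCUCCCUUGUGGUGACAAGACGGCCUACGGGAAACUGUCACGGCAUUUGUGUAAAUGAGGAUCCG-3'

Reading the template 3'→5' as shown, RNA polymerase pairs each base (A→U, T→A, G↔C) to build mRNA 5'→3' directly.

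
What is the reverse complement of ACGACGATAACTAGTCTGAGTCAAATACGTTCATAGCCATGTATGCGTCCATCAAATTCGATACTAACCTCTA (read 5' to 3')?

5′-TAGAGGTTAGTATCGAATTTGATGGACGCATACATGGCTATGAACGTATTTGACTCAGACTAGTTATCGTCGT-3′

Complement each base (A↔T, G↔C): TGCTGCTATTGATCAGACTCAGTTTATGCAAGTATCGGTACATACGCAGGTAGTTTAAGCTATGATTGGAGAT. Then reverse.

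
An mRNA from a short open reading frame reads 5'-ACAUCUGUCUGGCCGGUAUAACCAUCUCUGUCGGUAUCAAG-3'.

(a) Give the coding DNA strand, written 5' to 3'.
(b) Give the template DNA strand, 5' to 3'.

(a) The coding strand matches the mRNA with U→T.
(b) The template strand is the reverse complement of the coding strand.

(a) 5'-ACATCTGTCTGGCCGGTATAACCATCTCTGTCGGTATCAAG-3'
(b) 5'-CTTGATACCGACAGAGATGGTTATACCGGCCAGACAGATGT-3'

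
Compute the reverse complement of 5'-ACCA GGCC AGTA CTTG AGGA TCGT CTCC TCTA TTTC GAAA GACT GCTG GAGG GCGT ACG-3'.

5'-CGTACGCCCTCCAGCAGTCTTTCGAAATAGAGGAGACGATCCTCAAGTACTGGCCTGGT-3'

Complement each base (A↔T, G↔C): TGGTCCGGTCATGAACTCCTAGCAGAGGAGATAAAGCTTTCTGACGACCTCCCGCATGC. Then reverse.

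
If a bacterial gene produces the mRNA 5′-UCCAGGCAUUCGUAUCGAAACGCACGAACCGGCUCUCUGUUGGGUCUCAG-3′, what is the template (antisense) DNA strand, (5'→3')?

Replace U with T to get the coding DNA strand: TCCAGGCATTCGTATCGAAACGCACGAACCGGCTCTCTGTTGGGTCTCAG. The template strand is its reverse complement (complement AGGTCCGTAAGCATAGCTTTGCGTGCTTGGCCGAGAGACAACCCAGAGTC, then reverse).

5'-CTGAGACCCAACAGAGAGCCGGTTCGTGCGTTTCGATACGAATGCCTGGA-3'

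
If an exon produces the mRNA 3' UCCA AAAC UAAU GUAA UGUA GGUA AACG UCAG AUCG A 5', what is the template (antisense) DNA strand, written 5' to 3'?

5'-AGGTTTTGATTACATTACATCCATTTGCAGTCTAGCT-3'

Written 5'→3' the mRNA is AGCUAGACUGCAAAUGGAUGUAAUGUAAUCAAAACCU, so the coding DNA strand is AGCTAGACTGCAAATGGATGTAATGTAATCAAAACCT. The template is its reverse complement.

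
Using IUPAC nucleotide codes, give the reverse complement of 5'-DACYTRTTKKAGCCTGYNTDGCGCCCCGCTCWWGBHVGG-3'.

5'-CCBDVCWWGAGCGGGGCGCHANRCAGGCTMMAAYARGTH-3'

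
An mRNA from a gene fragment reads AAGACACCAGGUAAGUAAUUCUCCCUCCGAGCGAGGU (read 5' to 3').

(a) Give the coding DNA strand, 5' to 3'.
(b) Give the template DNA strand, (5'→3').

(a) 5'-AAGACACCAGGTAAGTAATTCTCCCTCCGAGCGAGGT-3'
(b) 5'-ACCTCGCTCGGAGGGAGAATTACTTACCTGGTGTCTT-3'

(a) The coding strand matches the mRNA with U→T.
(b) The template strand is the reverse complement of the coding strand.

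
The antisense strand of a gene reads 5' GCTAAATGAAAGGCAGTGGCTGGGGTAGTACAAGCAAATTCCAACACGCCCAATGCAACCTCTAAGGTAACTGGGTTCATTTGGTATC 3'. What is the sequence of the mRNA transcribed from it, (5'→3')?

RNA polymerase reads the template 3'→5' and synthesizes mRNA 5'→3' by base-pairing (A→U, T→A, G↔C). The complement of the template is CGATTTACTTTCCGTCACCGACCCCATCATGTTCGTTTAAGGTTGTGCGGGTTACGTTGGAGATTCCATTGACCCAAGTAAACCATAG; antiparallel, so 5'→3' the coding strand is GATACCAAATGAACCCAGTTACCTTAGAGGTTGCATTGGGCGTGTTGGAATTTGCTTGTACTACCCCAGCCACTGCCTTTCATTTAGC. Replace T with U for the mRNA.

5'-GAUACCAAAUGAACCCAGUUACCUUAGAGGUUGCAUUGGGCGUGUUGGAAUUUGCUUGUACUACCCCAGCCACUGCCUUUCAUUUAGC-3'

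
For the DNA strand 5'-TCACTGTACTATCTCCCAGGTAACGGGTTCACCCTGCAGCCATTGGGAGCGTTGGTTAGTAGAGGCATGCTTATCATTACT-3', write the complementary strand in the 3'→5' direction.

Base-pairing A↔T, G↔C gives the complement. The complementary strand is antiparallel, so paired with a 5'→3' strand it runs 3'→5'.

3'-AGTGACATGATAGAGGGTCCATTGCCCAAGTGGGACGTCGGTAACCCTCGCAACCAATCATCTCCGTACGAATAGTAATGA-5'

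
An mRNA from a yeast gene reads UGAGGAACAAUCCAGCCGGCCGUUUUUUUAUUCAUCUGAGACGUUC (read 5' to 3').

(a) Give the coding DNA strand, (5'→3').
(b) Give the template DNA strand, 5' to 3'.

(a) 5'-TGAGGAACAATCCAGCCGGCCGTTTTTTTATTCATCTGAGACGTTC-3'
(b) 5'-GAACGTCTCAGATGAATAAAAAAACGGCCGGCTGGATTGTTCCTCA-3'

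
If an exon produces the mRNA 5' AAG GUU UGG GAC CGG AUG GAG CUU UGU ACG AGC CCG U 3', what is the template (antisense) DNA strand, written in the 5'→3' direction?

5'-ACGGGCTCGTACAAAGCTCCATCCGGTCCCAAACCTT-3'

Replace U with T to get the coding DNA strand: AAGGTTTGGGACCGGATGGAGCTTTGTACGAGCCCGT. The template strand is its reverse complement (complement TTCCAAACCCTGGCCTACCTCGAAACATGCTCGGGCA, then reverse).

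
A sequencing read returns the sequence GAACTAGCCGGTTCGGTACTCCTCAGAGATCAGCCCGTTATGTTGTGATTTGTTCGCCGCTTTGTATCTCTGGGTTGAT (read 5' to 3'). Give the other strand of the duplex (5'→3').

5'-ATCAACCCAGAGATACAAAGCGGCGAACAAATCACAACATAACGGGCTGATCTCTGAGGAGTACCGAACCGGCTAGTTC-3'

The complement of GAACTAGCCGGTTCGGTACTCCTCAGAGATCAGCCCGTTATGTTGTGATTTGTTCGCCGCTTTGTATCTCTGGGTTGAT is CTTGATCGGCCAAGCCATGAGGAGTCTCTAGTCGGGCAATACAACACTAAACAAGCGGCGAAACATAGAGACCCAACTA (A↔T, G↔C). DNA strands are antiparallel, so the complementary strand runs 3'→5'; reversing gives the 5'→3' form.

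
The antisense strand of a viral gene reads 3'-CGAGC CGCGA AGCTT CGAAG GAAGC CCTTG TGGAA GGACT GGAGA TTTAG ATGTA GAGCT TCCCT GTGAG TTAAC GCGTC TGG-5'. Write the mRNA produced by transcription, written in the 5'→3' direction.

5'-GCUCGGCGCUUCGAAGCUUCCUUCGGGAACACCUUCCUGACCUCUAAAUCUACAUCUCGAAGGGACACUCAAUUGCGCAGACC-3'

Reading the template 3'→5' as shown, RNA polymerase pairs each base (A→U, T→A, G↔C) to build mRNA 5'→3' directly.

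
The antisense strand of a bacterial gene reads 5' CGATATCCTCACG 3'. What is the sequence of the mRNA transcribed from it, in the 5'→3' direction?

5'-CGUGAGGAUAUCG-3'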